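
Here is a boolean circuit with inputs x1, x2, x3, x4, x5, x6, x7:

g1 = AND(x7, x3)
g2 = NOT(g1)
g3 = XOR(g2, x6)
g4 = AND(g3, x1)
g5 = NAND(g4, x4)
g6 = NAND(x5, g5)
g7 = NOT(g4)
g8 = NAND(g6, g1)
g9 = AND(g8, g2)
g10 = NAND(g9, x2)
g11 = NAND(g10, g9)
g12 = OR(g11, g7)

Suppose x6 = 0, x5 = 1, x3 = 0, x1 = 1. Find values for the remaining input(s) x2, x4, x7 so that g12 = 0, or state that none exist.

Check with x6 = 0, x5 = 1, x3 = 0, x1 = 1 and x2=0, x4=0, x7=1:
g1 = AND(x7, x3) = AND(1, 0) = 0
g2 = NOT(g1) = NOT 0 = 1
g3 = XOR(g2, x6) = XOR(1, 0) = 1
g4 = AND(g3, x1) = AND(1, 1) = 1
g5 = NAND(g4, x4) = NAND(1, 0) = 1
g6 = NAND(x5, g5) = NAND(1, 1) = 0
g7 = NOT(g4) = NOT 1 = 0
g8 = NAND(g6, g1) = NAND(0, 0) = 1
g9 = AND(g8, g2) = AND(1, 1) = 1
g10 = NAND(g9, x2) = NAND(1, 0) = 1
g11 = NAND(g10, g9) = NAND(1, 1) = 0
g12 = OR(g11, g7) = OR(0, 0) = 0
So g12 = 0.

x2=0, x4=0, x7=1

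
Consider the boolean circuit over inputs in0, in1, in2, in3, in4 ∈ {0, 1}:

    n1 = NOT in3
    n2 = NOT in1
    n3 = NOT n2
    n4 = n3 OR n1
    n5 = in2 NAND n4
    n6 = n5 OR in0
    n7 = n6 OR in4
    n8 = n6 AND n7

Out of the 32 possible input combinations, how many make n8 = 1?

n8 = n6 AND n7 must be 1, so both n6 = 1 and n7 = 1.
Enumerating the 32 input combinations, 26 give n8 = 1 and 6 give n8 = 0.

26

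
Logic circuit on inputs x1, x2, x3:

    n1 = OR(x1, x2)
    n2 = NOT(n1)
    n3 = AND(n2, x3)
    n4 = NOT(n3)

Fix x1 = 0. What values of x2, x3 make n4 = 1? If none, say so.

n4 = NOT(n3) must be 1, so n3 = 0.
n3 = AND(n2, x3) must be 0, so at least one of n2, x3 is 0.
Check with x1 = 0 and x2=1, x3=0:
n1 = OR(x1, x2) = OR(0, 1) = 1
n2 = NOT(n1) = NOT 1 = 0
n3 = AND(n2, x3) = AND(0, 0) = 0
n4 = NOT(n3) = NOT 0 = 1
So n4 = 1.

x2=1 x3=0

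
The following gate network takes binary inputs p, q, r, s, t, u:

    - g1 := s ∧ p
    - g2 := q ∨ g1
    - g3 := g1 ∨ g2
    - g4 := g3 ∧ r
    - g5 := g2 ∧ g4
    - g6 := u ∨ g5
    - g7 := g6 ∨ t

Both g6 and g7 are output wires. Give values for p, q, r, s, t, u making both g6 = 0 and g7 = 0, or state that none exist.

Check with p=0, q=0, r=0, s=1, t=0, u=0:
g1 = s ∧ p = 1 ∧ 0 = 0
g2 = q ∨ g1 = 0 ∨ 0 = 0
g3 = g1 ∨ g2 = 0 ∨ 0 = 0
g4 = g3 ∧ r = 0 ∧ 0 = 0
g5 = g2 ∧ g4 = 0 ∧ 0 = 0
g6 = u ∨ g5 = 0 ∨ 0 = 0
g7 = g6 ∨ t = 0 ∨ 0 = 0
So g6 = 0 and g7 = 0.

p=0, q=0, r=0, s=1, t=0, u=0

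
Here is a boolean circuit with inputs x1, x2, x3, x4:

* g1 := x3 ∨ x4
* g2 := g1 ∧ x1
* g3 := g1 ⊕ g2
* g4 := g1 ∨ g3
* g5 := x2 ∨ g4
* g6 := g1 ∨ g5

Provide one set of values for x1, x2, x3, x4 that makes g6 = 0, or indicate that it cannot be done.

x1=1 x2=0 x3=0 x4=0

g6 = g1 ∨ g5 must be 0, so both g1 = 0 and g5 = 0.
Check with x1=1 x2=0 x3=0 x4=0:
g1 = x3 ∨ x4 = 0 ∨ 0 = 0
g2 = g1 ∧ x1 = 0 ∧ 1 = 0
g3 = g1 ⊕ g2 = 0 ⊕ 0 = 0
g4 = g1 ∨ g3 = 0 ∨ 0 = 0
g5 = x2 ∨ g4 = 0 ∨ 0 = 0
g6 = g1 ∨ g5 = 0 ∨ 0 = 0
So g6 = 0 as required.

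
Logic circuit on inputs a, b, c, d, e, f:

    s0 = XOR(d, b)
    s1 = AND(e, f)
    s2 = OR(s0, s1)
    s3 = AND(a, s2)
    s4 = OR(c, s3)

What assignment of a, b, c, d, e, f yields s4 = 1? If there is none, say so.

s4 = OR(c, s3) must be 1, so at least one of c, s3 is 1.
Check with a=0, b=1, c=1, d=0, e=1, f=1:
s0 = XOR(d, b) = XOR(0, 1) = 1
s1 = AND(e, f) = AND(1, 1) = 1
s2 = OR(s0, s1) = OR(1, 1) = 1
s3 = AND(a, s2) = AND(0, 1) = 0
s4 = OR(c, s3) = OR(1, 0) = 1
So s4 = 1 as required.

a=0, b=1, c=1, d=0, e=1, f=1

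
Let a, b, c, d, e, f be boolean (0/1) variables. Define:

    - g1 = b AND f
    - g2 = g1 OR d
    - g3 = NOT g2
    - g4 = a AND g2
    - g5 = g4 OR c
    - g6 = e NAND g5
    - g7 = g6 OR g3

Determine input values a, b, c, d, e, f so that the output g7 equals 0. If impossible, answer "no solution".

g7 = g6 OR g3 must be 0, so both g6 = 0 and g3 = 0.
g6 = e NAND g5 must be 0, so both e = 1 and g5 = 1.
Check with a=1 b=1 c=1 d=0 e=1 f=1:
g1 = b AND f = 1 AND 1 = 1
g2 = g1 OR d = 1 OR 0 = 1
g3 = NOT g2 = NOT 1 = 0
g4 = a AND g2 = 1 AND 1 = 1
g5 = g4 OR c = 1 OR 1 = 1
g6 = e NAND g5 = 1 NAND 1 = 0
g7 = g6 OR g3 = 0 OR 0 = 0
So g7 = 0 as required.

a=1 b=1 c=1 d=0 e=1 f=1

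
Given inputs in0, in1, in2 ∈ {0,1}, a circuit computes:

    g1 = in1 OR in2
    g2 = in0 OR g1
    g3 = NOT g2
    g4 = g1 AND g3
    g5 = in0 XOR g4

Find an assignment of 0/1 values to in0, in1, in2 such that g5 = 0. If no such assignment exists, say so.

in0=0 in1=1 in2=0

g5 = in0 XOR g4 must be 0, so in0 and g4 are equal.
Check with in0=0 in1=1 in2=0:
g1 = in1 OR in2 = 1 OR 0 = 1
g2 = in0 OR g1 = 0 OR 1 = 1
g3 = NOT g2 = NOT 1 = 0
g4 = g1 AND g3 = 1 AND 0 = 0
g5 = in0 XOR g4 = 0 XOR 0 = 0
So g5 = 0 as required.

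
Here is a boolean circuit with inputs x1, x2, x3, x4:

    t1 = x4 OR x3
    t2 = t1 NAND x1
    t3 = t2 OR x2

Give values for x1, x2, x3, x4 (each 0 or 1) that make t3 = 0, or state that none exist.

x1=1, x2=0, x3=0, x4=1

t3 = t2 OR x2 must be 0, so both t2 = 0 and x2 = 0.
t2 = t1 NAND x1 must be 0, so both t1 = 1 and x1 = 1.
t1 = x4 OR x3 must be 1, so at least one of x4, x3 is 1.
Check with x1=1, x2=0, x3=0, x4=1:
t1 = x4 OR x3 = 1 OR 0 = 1
t2 = t1 NAND x1 = 1 NAND 1 = 0
t3 = t2 OR x2 = 0 OR 0 = 0
So t3 = 0 as required.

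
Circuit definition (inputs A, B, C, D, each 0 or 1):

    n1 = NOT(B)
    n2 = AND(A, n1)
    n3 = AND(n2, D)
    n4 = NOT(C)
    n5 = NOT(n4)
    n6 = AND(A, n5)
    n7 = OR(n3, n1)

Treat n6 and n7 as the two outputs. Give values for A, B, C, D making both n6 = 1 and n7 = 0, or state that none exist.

A=1, B=1, C=1, D=1

Check with A=1, B=1, C=1, D=1:
n1 = NOT(B) = NOT 1 = 0
n2 = AND(A, n1) = AND(1, 0) = 0
n3 = AND(n2, D) = AND(0, 1) = 0
n4 = NOT(C) = NOT 1 = 0
n5 = NOT(n4) = NOT 0 = 1
n6 = AND(A, n5) = AND(1, 1) = 1
n7 = OR(n3, n1) = OR(0, 0) = 0
So n6 = 1 and n7 = 0.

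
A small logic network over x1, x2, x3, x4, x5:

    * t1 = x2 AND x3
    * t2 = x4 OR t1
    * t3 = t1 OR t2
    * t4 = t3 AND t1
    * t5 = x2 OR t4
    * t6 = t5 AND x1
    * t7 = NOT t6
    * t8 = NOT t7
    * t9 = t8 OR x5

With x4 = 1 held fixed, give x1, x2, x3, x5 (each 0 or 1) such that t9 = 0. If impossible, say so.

x1=0, x2=0, x3=1, x5=0

Check with x4 = 1 and x1=0, x2=0, x3=1, x5=0:
t1 = x2 AND x3 = 0 AND 1 = 0
t2 = x4 OR t1 = 1 OR 0 = 1
t3 = t1 OR t2 = 0 OR 1 = 1
t4 = t3 AND t1 = 1 AND 0 = 0
t5 = x2 OR t4 = 0 OR 0 = 0
t6 = t5 AND x1 = 0 AND 0 = 0
t7 = NOT t6 = NOT 0 = 1
t8 = NOT t7 = NOT 1 = 0
t9 = t8 OR x5 = 0 OR 0 = 0
So t9 = 0.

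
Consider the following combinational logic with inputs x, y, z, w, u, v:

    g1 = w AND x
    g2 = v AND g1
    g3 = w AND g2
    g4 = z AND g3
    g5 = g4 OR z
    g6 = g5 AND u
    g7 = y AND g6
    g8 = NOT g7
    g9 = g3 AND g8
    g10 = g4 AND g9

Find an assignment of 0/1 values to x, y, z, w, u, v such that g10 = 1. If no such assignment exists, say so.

Check with x=1, y=0, z=1, w=1, u=1, v=1:
g1 = w AND x = 1 AND 1 = 1
g2 = v AND g1 = 1 AND 1 = 1
g3 = w AND g2 = 1 AND 1 = 1
g4 = z AND g3 = 1 AND 1 = 1
g5 = g4 OR z = 1 OR 1 = 1
g6 = g5 AND u = 1 AND 1 = 1
g7 = y AND g6 = 0 AND 1 = 0
g8 = NOT g7 = NOT 0 = 1
g9 = g3 AND g8 = 1 AND 1 = 1
g10 = g4 AND g9 = 1 AND 1 = 1
So g10 = 1 as required.

x=1, y=0, z=1, w=1, u=1, v=1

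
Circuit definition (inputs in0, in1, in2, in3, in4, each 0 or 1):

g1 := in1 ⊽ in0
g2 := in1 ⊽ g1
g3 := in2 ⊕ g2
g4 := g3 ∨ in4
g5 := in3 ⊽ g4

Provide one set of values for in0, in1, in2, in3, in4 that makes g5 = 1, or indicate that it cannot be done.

in0=1, in1=0, in2=1, in3=0, in4=0

Check with in0=1, in1=0, in2=1, in3=0, in4=0:
g1 = in1 ⊽ in0 = 0 ⊽ 1 = 0
g2 = in1 ⊽ g1 = 0 ⊽ 0 = 1
g3 = in2 ⊕ g2 = 1 ⊕ 1 = 0
g4 = g3 ∨ in4 = 0 ∨ 0 = 0
g5 = in3 ⊽ g4 = 0 ⊽ 0 = 1
So g5 = 1 as required.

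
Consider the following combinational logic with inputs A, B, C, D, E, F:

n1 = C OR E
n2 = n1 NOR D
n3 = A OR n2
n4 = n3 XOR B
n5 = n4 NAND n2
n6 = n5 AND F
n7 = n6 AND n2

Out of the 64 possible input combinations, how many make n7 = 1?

2

n7 = n6 AND n2 must be 1, so both n6 = 1 and n2 = 1.
n6 = n5 AND F must be 1, so both n5 = 1 and F = 1.
n2 = n1 NOR D must be 1, so both n1 = 0 and D = 0.
Satisfying assignments:
  A=0, B=1, C=0, D=0, E=0, F=1
  A=1, B=1, C=0, D=0, E=0, F=1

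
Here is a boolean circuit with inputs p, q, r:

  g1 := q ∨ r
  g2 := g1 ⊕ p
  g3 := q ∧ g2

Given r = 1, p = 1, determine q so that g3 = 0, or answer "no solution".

Check with r = 1, p = 1 and q=1:
g1 = q ∨ r = 1 ∨ 1 = 1
g2 = g1 ⊕ p = 1 ⊕ 1 = 0
g3 = q ∧ g2 = 1 ∧ 0 = 0
So g3 = 0.

q=1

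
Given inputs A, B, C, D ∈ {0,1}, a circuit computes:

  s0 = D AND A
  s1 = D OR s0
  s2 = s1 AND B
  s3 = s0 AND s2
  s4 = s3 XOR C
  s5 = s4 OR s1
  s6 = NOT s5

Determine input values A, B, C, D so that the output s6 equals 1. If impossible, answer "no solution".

A=0, B=0, C=0, D=0

s6 = NOT s5 must be 1, so s5 = 0.
Check with A=0, B=0, C=0, D=0:
s0 = D AND A = 0 AND 0 = 0
s1 = D OR s0 = 0 OR 0 = 0
s2 = s1 AND B = 0 AND 0 = 0
s3 = s0 AND s2 = 0 AND 0 = 0
s4 = s3 XOR C = 0 XOR 0 = 0
s5 = s4 OR s1 = 0 OR 0 = 0
s6 = NOT s5 = NOT 0 = 1
So s6 = 1 as required.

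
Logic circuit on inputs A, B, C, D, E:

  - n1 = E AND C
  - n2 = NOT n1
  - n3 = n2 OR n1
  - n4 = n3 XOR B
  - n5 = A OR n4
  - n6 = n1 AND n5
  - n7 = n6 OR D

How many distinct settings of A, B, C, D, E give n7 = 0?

13

n7 = n6 OR D must be 0, so both n6 = 0 and D = 0.
n6 = n1 AND n5 must be 0, so at least one of n1, n5 is 0.
Enumerating the 32 input combinations, 13 give n7 = 0 and 19 give n7 = 1.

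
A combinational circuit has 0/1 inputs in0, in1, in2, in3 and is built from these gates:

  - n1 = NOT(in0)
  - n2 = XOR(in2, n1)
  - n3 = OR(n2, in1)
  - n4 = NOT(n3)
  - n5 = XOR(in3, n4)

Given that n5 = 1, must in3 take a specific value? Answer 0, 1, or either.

either

Both values of in3 occur among assignments with n5 = 1:
  in3=0: in0=0, in1=0, in2=1, in3=0
  in3=1: in0=0, in1=0, in2=0, in3=1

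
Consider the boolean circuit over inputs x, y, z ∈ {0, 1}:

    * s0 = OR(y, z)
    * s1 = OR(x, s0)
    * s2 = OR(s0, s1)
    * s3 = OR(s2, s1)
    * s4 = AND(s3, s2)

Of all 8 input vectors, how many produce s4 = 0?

s4 = AND(s3, s2) must be 0, so at least one of s3, s2 is 0.
Satisfying assignments:
  x=0, y=0, z=0

1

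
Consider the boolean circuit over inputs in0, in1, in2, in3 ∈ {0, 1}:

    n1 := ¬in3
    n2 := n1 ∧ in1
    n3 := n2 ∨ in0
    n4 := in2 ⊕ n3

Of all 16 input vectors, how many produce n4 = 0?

8

n4 = in2 ⊕ n3 must be 0, so in2 and n3 are equal.
Enumerating the 16 input combinations, 8 give n4 = 0 and 8 give n4 = 1.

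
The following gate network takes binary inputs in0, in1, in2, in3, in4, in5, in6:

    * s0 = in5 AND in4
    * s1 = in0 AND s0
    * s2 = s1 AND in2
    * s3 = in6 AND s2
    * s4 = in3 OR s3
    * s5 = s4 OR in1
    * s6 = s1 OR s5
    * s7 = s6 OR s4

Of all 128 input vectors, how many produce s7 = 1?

100

s7 = s6 OR s4 must be 1, so at least one of s6, s4 is 1.
Enumerating the 128 input combinations, 100 give s7 = 1 and 28 give s7 = 0.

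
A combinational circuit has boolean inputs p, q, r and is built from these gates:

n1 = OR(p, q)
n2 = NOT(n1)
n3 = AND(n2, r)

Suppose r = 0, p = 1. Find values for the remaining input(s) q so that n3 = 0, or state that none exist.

n3 = AND(n2, r) must be 0, so at least one of n2, r is 0.
Check with r = 0, p = 1 and q=0:
n1 = OR(p, q) = OR(1, 0) = 1
n2 = NOT(n1) = NOT 1 = 0
n3 = AND(n2, r) = AND(0, 0) = 0
So n3 = 0.

q=0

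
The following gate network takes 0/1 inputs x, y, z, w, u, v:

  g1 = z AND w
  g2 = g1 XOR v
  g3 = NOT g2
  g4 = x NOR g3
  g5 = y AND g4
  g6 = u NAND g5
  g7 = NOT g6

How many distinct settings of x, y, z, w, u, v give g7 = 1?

4

g7 = NOT g6 must be 1, so g6 = 0.
g6 = u NAND g5 must be 0, so both u = 1 and g5 = 1.
Satisfying assignments:
  x=0, y=1, z=0, w=0, u=1, v=1
  x=0, y=1, z=0, w=1, u=1, v=1
  x=0, y=1, z=1, w=0, u=1, v=1
  x=0, y=1, z=1, w=1, u=1, v=0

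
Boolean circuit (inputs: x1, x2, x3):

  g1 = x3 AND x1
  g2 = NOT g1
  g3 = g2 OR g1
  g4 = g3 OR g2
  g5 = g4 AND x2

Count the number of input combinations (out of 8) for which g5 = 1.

4

g5 = g4 AND x2 must be 1, so both g4 = 1 and x2 = 1.
g4 = g3 OR g2 must be 1, so at least one of g3, g2 is 1.
Enumerating the 8 input combinations, 4 give g5 = 1 and 4 give g5 = 0.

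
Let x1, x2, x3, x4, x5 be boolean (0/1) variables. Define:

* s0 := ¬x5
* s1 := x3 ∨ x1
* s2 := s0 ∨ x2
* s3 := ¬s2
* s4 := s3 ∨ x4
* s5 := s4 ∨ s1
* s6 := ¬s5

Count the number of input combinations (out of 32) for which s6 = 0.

s6 = ¬s5 must be 0, so s5 = 1.
Enumerating the 32 input combinations, 29 give s6 = 0 and 3 give s6 = 1.

29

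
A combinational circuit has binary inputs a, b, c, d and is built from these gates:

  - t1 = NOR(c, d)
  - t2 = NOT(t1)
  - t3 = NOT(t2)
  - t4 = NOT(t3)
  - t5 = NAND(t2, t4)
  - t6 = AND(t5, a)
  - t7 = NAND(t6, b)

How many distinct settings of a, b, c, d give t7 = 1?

15

t7 = NAND(t6, b) must be 1, so at least one of t6, b is 0.
Enumerating the 16 input combinations, 15 give t7 = 1 and 1 give t7 = 0.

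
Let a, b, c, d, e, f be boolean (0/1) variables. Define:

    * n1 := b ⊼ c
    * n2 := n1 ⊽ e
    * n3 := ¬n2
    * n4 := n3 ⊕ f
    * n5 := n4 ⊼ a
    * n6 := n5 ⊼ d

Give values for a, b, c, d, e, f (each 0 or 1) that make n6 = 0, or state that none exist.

a=0, b=1, c=0, d=1, e=0, f=0

n6 = n5 ⊼ d must be 0, so both n5 = 1 and d = 1.
n5 = n4 ⊼ a must be 1, so at least one of n4, a is 0.
Check with a=0, b=1, c=0, d=1, e=0, f=0:
n1 = b ⊼ c = 1 ⊼ 0 = 1
n2 = n1 ⊽ e = 1 ⊽ 0 = 0
n3 = ¬n2 = ¬0 = 1
n4 = n3 ⊕ f = 1 ⊕ 0 = 1
n5 = n4 ⊼ a = 1 ⊼ 0 = 1
n6 = n5 ⊼ d = 1 ⊼ 1 = 0
So n6 = 0 as required.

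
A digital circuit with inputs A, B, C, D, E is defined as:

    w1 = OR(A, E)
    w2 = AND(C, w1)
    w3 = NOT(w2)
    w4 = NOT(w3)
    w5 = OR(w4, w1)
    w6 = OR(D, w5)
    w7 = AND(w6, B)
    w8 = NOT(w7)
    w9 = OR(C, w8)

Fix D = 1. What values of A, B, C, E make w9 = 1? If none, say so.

A=0 B=0 C=0 E=0

w9 = OR(C, w8) must be 1, so at least one of C, w8 is 1.
Check with D = 1 and A=0, B=0, C=0, E=0:
w1 = OR(A, E) = OR(0, 0) = 0
w2 = AND(C, w1) = AND(0, 0) = 0
w3 = NOT(w2) = NOT 0 = 1
w4 = NOT(w3) = NOT 1 = 0
w5 = OR(w4, w1) = OR(0, 0) = 0
w6 = OR(D, w5) = OR(1, 0) = 1
w7 = AND(w6, B) = AND(1, 0) = 0
w8 = NOT(w7) = NOT 0 = 1
w9 = OR(C, w8) = OR(0, 1) = 1
So w9 = 1.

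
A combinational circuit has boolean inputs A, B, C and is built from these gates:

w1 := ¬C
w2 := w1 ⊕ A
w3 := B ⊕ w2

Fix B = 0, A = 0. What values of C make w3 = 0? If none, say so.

Check with B = 0, A = 0 and C=1:
w1 = ¬C = ¬1 = 0
w2 = w1 ⊕ A = 0 ⊕ 0 = 0
w3 = B ⊕ w2 = 0 ⊕ 0 = 0
So w3 = 0.

C=1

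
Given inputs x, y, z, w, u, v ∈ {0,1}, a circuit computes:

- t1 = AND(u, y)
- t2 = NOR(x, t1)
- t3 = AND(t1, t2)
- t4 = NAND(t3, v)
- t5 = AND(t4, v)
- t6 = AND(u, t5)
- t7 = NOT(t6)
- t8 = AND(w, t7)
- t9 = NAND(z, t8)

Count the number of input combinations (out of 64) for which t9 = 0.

t9 = NAND(z, t8) must be 0, so both z = 1 and t8 = 1.
Enumerating the 64 input combinations, 12 give t9 = 0 and 52 give t9 = 1.

12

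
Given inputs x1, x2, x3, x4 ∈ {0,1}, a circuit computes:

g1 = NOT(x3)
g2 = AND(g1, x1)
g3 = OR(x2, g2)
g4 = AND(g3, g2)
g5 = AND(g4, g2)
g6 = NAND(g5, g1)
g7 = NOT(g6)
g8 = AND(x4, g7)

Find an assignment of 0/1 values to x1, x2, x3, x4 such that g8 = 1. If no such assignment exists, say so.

x1=1 x2=0 x3=0 x4=1

Check with x1=1 x2=0 x3=0 x4=1:
g1 = NOT(x3) = NOT 0 = 1
g2 = AND(g1, x1) = AND(1, 1) = 1
g3 = OR(x2, g2) = OR(0, 1) = 1
g4 = AND(g3, g2) = AND(1, 1) = 1
g5 = AND(g4, g2) = AND(1, 1) = 1
g6 = NAND(g5, g1) = NAND(1, 1) = 0
g7 = NOT(g6) = NOT 0 = 1
g8 = AND(x4, g7) = AND(1, 1) = 1
So g8 = 1 as required.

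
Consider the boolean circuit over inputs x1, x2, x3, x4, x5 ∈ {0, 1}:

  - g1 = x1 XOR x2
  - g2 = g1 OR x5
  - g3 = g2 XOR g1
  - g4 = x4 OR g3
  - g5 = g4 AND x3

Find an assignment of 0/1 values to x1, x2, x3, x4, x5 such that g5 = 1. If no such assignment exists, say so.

Check with x1=1, x2=0, x3=1, x4=1, x5=0:
g1 = x1 XOR x2 = 1 XOR 0 = 1
g2 = g1 OR x5 = 1 OR 0 = 1
g3 = g2 XOR g1 = 1 XOR 1 = 0
g4 = x4 OR g3 = 1 OR 0 = 1
g5 = g4 AND x3 = 1 AND 1 = 1
So g5 = 1 as required.

x1=1, x2=0, x3=1, x4=1, x5=0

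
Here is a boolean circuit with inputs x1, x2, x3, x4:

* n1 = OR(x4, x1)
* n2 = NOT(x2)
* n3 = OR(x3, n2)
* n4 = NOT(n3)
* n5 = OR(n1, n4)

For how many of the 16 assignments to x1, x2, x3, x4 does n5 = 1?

n5 = OR(n1, n4) must be 1, so at least one of n1, n4 is 1.
Enumerating the 16 input combinations, 13 give n5 = 1 and 3 give n5 = 0.

13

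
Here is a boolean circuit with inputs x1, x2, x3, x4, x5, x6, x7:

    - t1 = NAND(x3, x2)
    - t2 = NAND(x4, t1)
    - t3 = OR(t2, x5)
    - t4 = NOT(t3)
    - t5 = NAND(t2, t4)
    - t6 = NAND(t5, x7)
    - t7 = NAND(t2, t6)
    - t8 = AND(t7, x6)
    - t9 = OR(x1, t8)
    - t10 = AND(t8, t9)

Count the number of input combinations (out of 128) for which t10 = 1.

44

t10 = AND(t8, t9) must be 1, so both t8 = 1 and t9 = 1.
t8 = AND(t7, x6) must be 1, so both t7 = 1 and x6 = 1.
t9 = OR(x1, t8) must be 1, so at least one of x1, t8 is 1.
Enumerating the 128 input combinations, 44 give t10 = 1 and 84 give t10 = 0.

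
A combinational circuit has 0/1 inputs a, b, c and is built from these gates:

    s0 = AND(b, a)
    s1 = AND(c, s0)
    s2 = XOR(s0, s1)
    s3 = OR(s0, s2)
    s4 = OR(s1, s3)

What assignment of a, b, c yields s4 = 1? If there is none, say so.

a=1 b=1 c=0

s4 = OR(s1, s3) must be 1, so at least one of s1, s3 is 1.
Check with a=1 b=1 c=0:
s0 = AND(b, a) = AND(1, 1) = 1
s1 = AND(c, s0) = AND(0, 1) = 0
s2 = XOR(s0, s1) = XOR(1, 0) = 1
s3 = OR(s0, s2) = OR(1, 1) = 1
s4 = OR(s1, s3) = OR(0, 1) = 1
So s4 = 1 as required.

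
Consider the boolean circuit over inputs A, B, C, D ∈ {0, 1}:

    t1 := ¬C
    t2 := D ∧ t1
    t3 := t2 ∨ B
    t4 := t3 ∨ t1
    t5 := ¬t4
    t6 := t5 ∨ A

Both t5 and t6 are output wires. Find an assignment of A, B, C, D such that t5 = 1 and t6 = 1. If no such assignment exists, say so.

A=0, B=0, C=1, D=1

Check with A=0, B=0, C=1, D=1:
t1 = ¬C = ¬1 = 0
t2 = D ∧ t1 = 1 ∧ 0 = 0
t3 = t2 ∨ B = 0 ∨ 0 = 0
t4 = t3 ∨ t1 = 0 ∨ 0 = 0
t5 = ¬t4 = ¬0 = 1
t6 = t5 ∨ A = 1 ∨ 0 = 1
So t5 = 1 and t6 = 1.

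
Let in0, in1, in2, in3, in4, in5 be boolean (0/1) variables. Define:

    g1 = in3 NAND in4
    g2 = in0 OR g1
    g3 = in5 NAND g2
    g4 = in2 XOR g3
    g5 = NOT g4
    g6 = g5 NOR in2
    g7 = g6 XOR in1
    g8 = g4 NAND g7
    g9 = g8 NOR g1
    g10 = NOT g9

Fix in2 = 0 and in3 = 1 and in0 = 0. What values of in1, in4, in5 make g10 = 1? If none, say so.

in1=1 in4=0 in5=0

g10 = NOT g9 must be 1, so g9 = 0.
g9 = g8 NOR g1 must be 0, so at least one of g8, g1 is 1.
Check with in2 = 0 and in3 = 1 and in0 = 0 and in1=1, in4=0, in5=0:
g1 = in3 NAND in4 = 1 NAND 0 = 1
g2 = in0 OR g1 = 0 OR 1 = 1
g3 = in5 NAND g2 = 0 NAND 1 = 1
g4 = in2 XOR g3 = 0 XOR 1 = 1
g5 = NOT g4 = NOT 1 = 0
g6 = g5 NOR in2 = 0 NOR 0 = 1
g7 = g6 XOR in1 = 1 XOR 1 = 0
g8 = g4 NAND g7 = 1 NAND 0 = 1
g9 = g8 NOR g1 = 1 NOR 1 = 0
g10 = NOT g9 = NOT 0 = 1
So g10 = 1.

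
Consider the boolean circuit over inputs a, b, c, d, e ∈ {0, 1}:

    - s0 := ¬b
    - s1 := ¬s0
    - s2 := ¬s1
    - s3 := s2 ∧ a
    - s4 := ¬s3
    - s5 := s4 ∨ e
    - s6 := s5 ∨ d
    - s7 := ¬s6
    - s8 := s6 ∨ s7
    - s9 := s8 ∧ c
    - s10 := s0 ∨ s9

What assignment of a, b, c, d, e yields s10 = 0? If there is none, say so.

s10 = s0 ∨ s9 must be 0, so both s0 = 0 and s9 = 0.
s0 = ¬b must be 0, so b = 1.
s9 = s8 ∧ c must be 0, so at least one of s8, c is 0.
Check with a=1 b=1 c=0 d=0 e=0:
s0 = ¬b = ¬1 = 0
s1 = ¬s0 = ¬0 = 1
s2 = ¬s1 = ¬1 = 0
s3 = s2 ∧ a = 0 ∧ 1 = 0
s4 = ¬s3 = ¬0 = 1
s5 = s4 ∨ e = 1 ∨ 0 = 1
s6 = s5 ∨ d = 1 ∨ 0 = 1
s7 = ¬s6 = ¬1 = 0
s8 = s6 ∨ s7 = 1 ∨ 0 = 1
s9 = s8 ∧ c = 1 ∧ 0 = 0
s10 = s0 ∨ s9 = 0 ∨ 0 = 0
So s10 = 0 as required.

a=1 b=1 c=0 d=0 e=0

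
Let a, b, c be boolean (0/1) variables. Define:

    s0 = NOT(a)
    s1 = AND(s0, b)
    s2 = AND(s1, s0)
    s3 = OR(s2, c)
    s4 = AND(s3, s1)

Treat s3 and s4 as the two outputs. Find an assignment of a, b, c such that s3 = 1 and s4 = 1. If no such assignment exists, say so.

Check with a=0, b=1, c=1:
s0 = NOT(a) = NOT 0 = 1
s1 = AND(s0, b) = AND(1, 1) = 1
s2 = AND(s1, s0) = AND(1, 1) = 1
s3 = OR(s2, c) = OR(1, 1) = 1
s4 = AND(s3, s1) = AND(1, 1) = 1
So s3 = 1 and s4 = 1.

a=0, b=1, c=1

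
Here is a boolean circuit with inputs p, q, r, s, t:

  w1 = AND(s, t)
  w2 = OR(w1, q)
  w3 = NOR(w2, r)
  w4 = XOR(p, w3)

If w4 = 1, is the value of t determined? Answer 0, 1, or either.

Both values of t occur among assignments with w4 = 1:
  t=0: p=0, q=0, r=0, s=0, t=0
  t=1: p=0, q=0, r=0, s=0, t=1

either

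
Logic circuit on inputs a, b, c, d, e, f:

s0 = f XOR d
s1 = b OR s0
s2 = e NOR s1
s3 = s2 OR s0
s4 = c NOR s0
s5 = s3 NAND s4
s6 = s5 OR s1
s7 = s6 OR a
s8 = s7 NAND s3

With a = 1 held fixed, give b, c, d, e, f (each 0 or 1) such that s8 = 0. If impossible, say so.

b=1, c=1, d=0, e=1, f=1

Check with a = 1 and b=1, c=1, d=0, e=1, f=1:
s0 = f XOR d = 1 XOR 0 = 1
s1 = b OR s0 = 1 OR 1 = 1
s2 = e NOR s1 = 1 NOR 1 = 0
s3 = s2 OR s0 = 0 OR 1 = 1
s4 = c NOR s0 = 1 NOR 1 = 0
s5 = s3 NAND s4 = 1 NAND 0 = 1
s6 = s5 OR s1 = 1 OR 1 = 1
s7 = s6 OR a = 1 OR 1 = 1
s8 = s7 NAND s3 = 1 NAND 1 = 0
So s8 = 0.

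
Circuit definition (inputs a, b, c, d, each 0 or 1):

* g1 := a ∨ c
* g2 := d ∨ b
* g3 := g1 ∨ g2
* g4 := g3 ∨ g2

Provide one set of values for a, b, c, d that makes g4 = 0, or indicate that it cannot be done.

a=0, b=0, c=0, d=0

g4 = g3 ∨ g2 must be 0, so both g3 = 0 and g2 = 0.
g3 = g1 ∨ g2 must be 0, so both g1 = 0 and g2 = 0.
Check with a=0, b=0, c=0, d=0:
g1 = a ∨ c = 0 ∨ 0 = 0
g2 = d ∨ b = 0 ∨ 0 = 0
g3 = g1 ∨ g2 = 0 ∨ 0 = 0
g4 = g3 ∨ g2 = 0 ∨ 0 = 0
So g4 = 0 as required.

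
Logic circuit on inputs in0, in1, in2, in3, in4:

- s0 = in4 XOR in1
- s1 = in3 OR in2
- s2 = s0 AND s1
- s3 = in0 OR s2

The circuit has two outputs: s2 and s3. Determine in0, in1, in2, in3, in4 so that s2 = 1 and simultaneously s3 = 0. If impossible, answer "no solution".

no solution exists

Across all 32 input combinations, none give both s2 = 1 and s3 = 0.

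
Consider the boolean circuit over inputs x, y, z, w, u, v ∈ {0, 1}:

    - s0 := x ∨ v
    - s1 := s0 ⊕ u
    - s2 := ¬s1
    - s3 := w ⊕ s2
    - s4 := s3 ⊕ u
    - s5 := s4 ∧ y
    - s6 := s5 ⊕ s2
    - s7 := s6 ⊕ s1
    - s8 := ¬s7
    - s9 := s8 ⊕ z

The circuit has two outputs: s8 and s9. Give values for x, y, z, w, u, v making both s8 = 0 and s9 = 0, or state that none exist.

x=1 y=1 z=0 w=0 u=0 v=1

Check with x=1 y=1 z=0 w=0 u=0 v=1:
s0 = x ∨ v = 1 ∨ 1 = 1
s1 = s0 ⊕ u = 1 ⊕ 0 = 1
s2 = ¬s1 = ¬1 = 0
s3 = w ⊕ s2 = 0 ⊕ 0 = 0
s4 = s3 ⊕ u = 0 ⊕ 0 = 0
s5 = s4 ∧ y = 0 ∧ 1 = 0
s6 = s5 ⊕ s2 = 0 ⊕ 0 = 0
s7 = s6 ⊕ s1 = 0 ⊕ 1 = 1
s8 = ¬s7 = ¬1 = 0
s9 = s8 ⊕ z = 0 ⊕ 0 = 0
So s8 = 0 and s9 = 0.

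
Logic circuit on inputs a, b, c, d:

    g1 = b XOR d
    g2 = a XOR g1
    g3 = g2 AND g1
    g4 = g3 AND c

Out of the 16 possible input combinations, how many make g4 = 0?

14

g4 = g3 AND c must be 0, so at least one of g3, c is 0.
Enumerating the 16 input combinations, 14 give g4 = 0 and 2 give g4 = 1.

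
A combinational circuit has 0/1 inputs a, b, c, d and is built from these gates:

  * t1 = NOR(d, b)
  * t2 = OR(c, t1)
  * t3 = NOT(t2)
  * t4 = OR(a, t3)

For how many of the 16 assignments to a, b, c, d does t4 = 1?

t4 = OR(a, t3) must be 1, so at least one of a, t3 is 1.
Enumerating the 16 input combinations, 11 give t4 = 1 and 5 give t4 = 0.

11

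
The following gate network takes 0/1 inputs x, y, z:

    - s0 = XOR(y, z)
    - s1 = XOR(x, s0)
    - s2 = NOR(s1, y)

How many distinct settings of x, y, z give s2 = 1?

2

s2 = NOR(s1, y) must be 1, so both s1 = 0 and y = 0.
Satisfying assignments:
  x=0, y=0, z=0
  x=1, y=0, z=1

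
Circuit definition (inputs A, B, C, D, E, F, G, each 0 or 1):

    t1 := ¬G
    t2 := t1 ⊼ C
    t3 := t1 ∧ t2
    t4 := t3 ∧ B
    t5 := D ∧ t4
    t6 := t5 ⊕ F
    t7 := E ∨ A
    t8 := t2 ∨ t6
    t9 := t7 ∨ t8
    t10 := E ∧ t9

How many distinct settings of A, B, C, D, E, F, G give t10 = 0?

64

t10 = E ∧ t9 must be 0, so at least one of E, t9 is 0.
Enumerating the 128 input combinations, 64 give t10 = 0 and 64 give t10 = 1.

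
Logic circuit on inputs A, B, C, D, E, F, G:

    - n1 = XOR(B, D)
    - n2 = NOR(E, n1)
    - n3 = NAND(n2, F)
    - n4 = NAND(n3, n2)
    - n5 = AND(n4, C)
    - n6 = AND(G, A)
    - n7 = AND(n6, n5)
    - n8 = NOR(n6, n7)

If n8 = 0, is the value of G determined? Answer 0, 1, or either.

n8 = NOR(n6, n7) must be 0, so at least one of n6, n7 is 1.
Every assignment with n8 = 0 has G = 1; there are 32 such assignment(s).

1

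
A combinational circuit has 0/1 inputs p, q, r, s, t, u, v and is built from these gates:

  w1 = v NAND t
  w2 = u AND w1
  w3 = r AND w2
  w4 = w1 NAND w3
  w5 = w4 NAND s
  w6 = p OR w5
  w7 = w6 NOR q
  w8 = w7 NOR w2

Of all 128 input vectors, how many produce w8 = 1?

w8 = w7 NOR w2 must be 1, so both w7 = 0 and w2 = 0.
Enumerating the 128 input combinations, 70 give w8 = 1 and 58 give w8 = 0.

70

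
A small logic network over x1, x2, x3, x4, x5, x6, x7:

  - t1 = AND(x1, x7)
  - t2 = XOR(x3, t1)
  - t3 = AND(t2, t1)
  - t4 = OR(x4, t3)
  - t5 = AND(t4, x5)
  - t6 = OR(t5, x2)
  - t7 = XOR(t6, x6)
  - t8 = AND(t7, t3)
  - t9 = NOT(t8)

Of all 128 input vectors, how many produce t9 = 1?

120

t9 = NOT(t8) must be 1, so t8 = 0.
t8 = AND(t7, t3) must be 0, so at least one of t7, t3 is 0.
Enumerating the 128 input combinations, 120 give t9 = 1 and 8 give t9 = 0.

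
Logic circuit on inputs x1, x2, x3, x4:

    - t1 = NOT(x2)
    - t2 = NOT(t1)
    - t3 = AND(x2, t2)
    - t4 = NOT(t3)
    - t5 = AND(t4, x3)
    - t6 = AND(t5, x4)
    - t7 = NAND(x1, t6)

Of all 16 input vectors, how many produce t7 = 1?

t7 = NAND(x1, t6) must be 1, so at least one of x1, t6 is 0.
Enumerating the 16 input combinations, 15 give t7 = 1 and 1 give t7 = 0.

15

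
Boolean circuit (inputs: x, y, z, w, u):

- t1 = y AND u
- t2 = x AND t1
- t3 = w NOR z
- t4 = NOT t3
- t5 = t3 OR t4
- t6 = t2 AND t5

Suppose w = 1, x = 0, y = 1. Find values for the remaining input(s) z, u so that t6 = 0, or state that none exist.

Check with w = 1, x = 0, y = 1 and z=1, u=1:
t1 = y AND u = 1 AND 1 = 1
t2 = x AND t1 = 0 AND 1 = 0
t3 = w NOR z = 1 NOR 1 = 0
t4 = NOT t3 = NOT 0 = 1
t5 = t3 OR t4 = 0 OR 1 = 1
t6 = t2 AND t5 = 0 AND 1 = 0
So t6 = 0.

z=1, u=1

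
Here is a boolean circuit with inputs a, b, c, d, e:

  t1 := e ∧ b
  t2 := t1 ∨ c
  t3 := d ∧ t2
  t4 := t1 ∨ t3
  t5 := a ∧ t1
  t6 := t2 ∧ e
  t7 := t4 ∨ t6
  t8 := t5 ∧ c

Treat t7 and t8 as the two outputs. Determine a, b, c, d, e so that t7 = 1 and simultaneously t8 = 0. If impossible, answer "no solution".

Check with a=1, b=0, c=1, d=1, e=1:
t1 = e ∧ b = 1 ∧ 0 = 0
t2 = t1 ∨ c = 0 ∨ 1 = 1
t3 = d ∧ t2 = 1 ∧ 1 = 1
t4 = t1 ∨ t3 = 0 ∨ 1 = 1
t5 = a ∧ t1 = 1 ∧ 0 = 0
t6 = t2 ∧ e = 1 ∧ 1 = 1
t7 = t4 ∨ t6 = 1 ∨ 1 = 1
t8 = t5 ∧ c = 0 ∧ 1 = 0
So t7 = 1 and t8 = 0.

a=1, b=0, c=1, d=1, e=1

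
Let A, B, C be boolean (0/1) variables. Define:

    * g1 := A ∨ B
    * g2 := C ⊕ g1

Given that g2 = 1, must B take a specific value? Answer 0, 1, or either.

either

Both values of B occur among assignments with g2 = 1:
  B=0: A=0, B=0, C=1
  B=1: A=0, B=1, C=0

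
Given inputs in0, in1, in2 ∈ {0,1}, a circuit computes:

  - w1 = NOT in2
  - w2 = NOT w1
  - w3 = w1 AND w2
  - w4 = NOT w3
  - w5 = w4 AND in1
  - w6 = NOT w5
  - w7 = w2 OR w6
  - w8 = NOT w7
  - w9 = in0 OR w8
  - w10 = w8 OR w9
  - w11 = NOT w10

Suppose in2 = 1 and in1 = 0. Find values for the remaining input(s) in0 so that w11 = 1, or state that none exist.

in0=0

w11 = NOT w10 must be 1, so w10 = 0.
Check with in2 = 1 and in1 = 0 and in0=0:
w1 = NOT in2 = NOT 1 = 0
w2 = NOT w1 = NOT 0 = 1
w3 = w1 AND w2 = 0 AND 1 = 0
w4 = NOT w3 = NOT 0 = 1
w5 = w4 AND in1 = 1 AND 0 = 0
w6 = NOT w5 = NOT 0 = 1
w7 = w2 OR w6 = 1 OR 1 = 1
w8 = NOT w7 = NOT 1 = 0
w9 = in0 OR w8 = 0 OR 0 = 0
w10 = w8 OR w9 = 0 OR 0 = 0
w11 = NOT w10 = NOT 0 = 1
So w11 = 1.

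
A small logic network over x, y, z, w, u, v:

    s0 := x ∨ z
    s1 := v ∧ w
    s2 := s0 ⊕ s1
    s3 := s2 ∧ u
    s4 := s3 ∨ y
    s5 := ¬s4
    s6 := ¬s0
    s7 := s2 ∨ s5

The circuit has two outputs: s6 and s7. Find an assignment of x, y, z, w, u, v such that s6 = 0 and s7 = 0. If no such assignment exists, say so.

Check with x=1, y=1, z=0, w=1, u=1, v=1:
s0 = x ∨ z = 1 ∨ 0 = 1
s1 = v ∧ w = 1 ∧ 1 = 1
s2 = s0 ⊕ s1 = 1 ⊕ 1 = 0
s3 = s2 ∧ u = 0 ∧ 1 = 0
s4 = s3 ∨ y = 0 ∨ 1 = 1
s5 = ¬s4 = ¬1 = 0
s6 = ¬s0 = ¬1 = 0
s7 = s2 ∨ s5 = 0 ∨ 0 = 0
So s6 = 0 and s7 = 0.

x=1, y=1, z=0, w=1, u=1, v=1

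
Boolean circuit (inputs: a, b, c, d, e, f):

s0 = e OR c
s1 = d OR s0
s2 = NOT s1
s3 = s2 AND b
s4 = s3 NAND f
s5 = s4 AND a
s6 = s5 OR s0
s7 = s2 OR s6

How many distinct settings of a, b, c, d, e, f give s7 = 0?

s7 = s2 OR s6 must be 0, so both s2 = 0 and s6 = 0.
s2 = NOT s1 must be 0, so s1 = 1.
s6 = s5 OR s0 must be 0, so both s5 = 0 and s0 = 0.
Satisfying assignments:
  a=0, b=0, c=0, d=1, e=0, f=0
  a=0, b=0, c=0, d=1, e=0, f=1
  a=0, b=1, c=0, d=1, e=0, f=0
  a=0, b=1, c=0, d=1, e=0, f=1

4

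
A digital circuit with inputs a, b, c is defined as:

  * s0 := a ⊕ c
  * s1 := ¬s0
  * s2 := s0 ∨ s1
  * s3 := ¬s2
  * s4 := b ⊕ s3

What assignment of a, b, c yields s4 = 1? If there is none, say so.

a=1, b=1, c=0

s4 = b ⊕ s3 must be 1, so b and s3 differ.
Check with a=1, b=1, c=0:
s0 = a ⊕ c = 1 ⊕ 0 = 1
s1 = ¬s0 = ¬1 = 0
s2 = s0 ∨ s1 = 1 ∨ 0 = 1
s3 = ¬s2 = ¬1 = 0
s4 = b ⊕ s3 = 1 ⊕ 0 = 1
So s4 = 1 as required.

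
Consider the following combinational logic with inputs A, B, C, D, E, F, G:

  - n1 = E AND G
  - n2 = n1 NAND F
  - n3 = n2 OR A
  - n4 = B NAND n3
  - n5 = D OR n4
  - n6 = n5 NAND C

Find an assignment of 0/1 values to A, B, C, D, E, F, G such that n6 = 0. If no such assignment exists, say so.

Check with A=0 B=1 C=1 D=1 E=1 F=0 G=1:
n1 = E AND G = 1 AND 1 = 1
n2 = n1 NAND F = 1 NAND 0 = 1
n3 = n2 OR A = 1 OR 0 = 1
n4 = B NAND n3 = 1 NAND 1 = 0
n5 = D OR n4 = 1 OR 0 = 1
n6 = n5 NAND C = 1 NAND 1 = 0
So n6 = 0 as required.

A=0 B=1 C=1 D=1 E=1 F=0 G=1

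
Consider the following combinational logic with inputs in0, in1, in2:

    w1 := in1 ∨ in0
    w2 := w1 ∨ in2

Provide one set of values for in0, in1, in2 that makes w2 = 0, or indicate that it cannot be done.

in0=0 in1=0 in2=0

w2 = w1 ∨ in2 must be 0, so both w1 = 0 and in2 = 0.
w1 = in1 ∨ in0 must be 0, so both in1 = 0 and in0 = 0.
Check with in0=0 in1=0 in2=0:
w1 = in1 ∨ in0 = 0 ∨ 0 = 0
w2 = w1 ∨ in2 = 0 ∨ 0 = 0
So w2 = 0 as required.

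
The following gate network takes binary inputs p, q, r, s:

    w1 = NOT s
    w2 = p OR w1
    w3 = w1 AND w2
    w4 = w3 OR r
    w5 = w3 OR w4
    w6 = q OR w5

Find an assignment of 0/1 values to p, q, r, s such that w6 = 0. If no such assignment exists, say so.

Check with p=1, q=0, r=0, s=1:
w1 = NOT s = NOT 1 = 0
w2 = p OR w1 = 1 OR 0 = 1
w3 = w1 AND w2 = 0 AND 1 = 0
w4 = w3 OR r = 0 OR 0 = 0
w5 = w3 OR w4 = 0 OR 0 = 0
w6 = q OR w5 = 0 OR 0 = 0
So w6 = 0 as required.

p=1, q=0, r=0, s=1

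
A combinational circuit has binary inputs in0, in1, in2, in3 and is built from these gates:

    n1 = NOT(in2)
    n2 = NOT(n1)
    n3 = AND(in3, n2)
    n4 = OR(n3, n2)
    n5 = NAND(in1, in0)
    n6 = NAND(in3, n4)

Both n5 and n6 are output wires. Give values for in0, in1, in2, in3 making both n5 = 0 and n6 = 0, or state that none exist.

in0=1 in1=1 in2=1 in3=1

Check with in0=1 in1=1 in2=1 in3=1:
n1 = NOT(in2) = NOT 1 = 0
n2 = NOT(n1) = NOT 0 = 1
n3 = AND(in3, n2) = AND(1, 1) = 1
n4 = OR(n3, n2) = OR(1, 1) = 1
n5 = NAND(in1, in0) = NAND(1, 1) = 0
n6 = NAND(in3, n4) = NAND(1, 1) = 0
So n5 = 0 and n6 = 0.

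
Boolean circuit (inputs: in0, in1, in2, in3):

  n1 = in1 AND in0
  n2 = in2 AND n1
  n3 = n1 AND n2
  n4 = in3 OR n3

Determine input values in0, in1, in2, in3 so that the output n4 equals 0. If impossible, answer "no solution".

in0=1, in1=0, in2=0, in3=0

Check with in0=1, in1=0, in2=0, in3=0:
n1 = in1 AND in0 = 0 AND 1 = 0
n2 = in2 AND n1 = 0 AND 0 = 0
n3 = n1 AND n2 = 0 AND 0 = 0
n4 = in3 OR n3 = 0 OR 0 = 0
So n4 = 0 as required.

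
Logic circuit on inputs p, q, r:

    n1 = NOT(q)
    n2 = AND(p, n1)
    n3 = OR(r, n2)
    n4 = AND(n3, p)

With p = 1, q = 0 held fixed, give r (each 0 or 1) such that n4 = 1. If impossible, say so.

r=0

Check with p = 1, q = 0 and r=0:
n1 = NOT(q) = NOT 0 = 1
n2 = AND(p, n1) = AND(1, 1) = 1
n3 = OR(r, n2) = OR(0, 1) = 1
n4 = AND(n3, p) = AND(1, 1) = 1
So n4 = 1.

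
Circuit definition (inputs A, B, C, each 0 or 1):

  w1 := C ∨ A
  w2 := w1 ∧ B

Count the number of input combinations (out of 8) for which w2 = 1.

w2 = w1 ∧ B must be 1, so both w1 = 1 and B = 1.
Satisfying assignments:
  A=0, B=1, C=1
  A=1, B=1, C=0
  A=1, B=1, C=1

3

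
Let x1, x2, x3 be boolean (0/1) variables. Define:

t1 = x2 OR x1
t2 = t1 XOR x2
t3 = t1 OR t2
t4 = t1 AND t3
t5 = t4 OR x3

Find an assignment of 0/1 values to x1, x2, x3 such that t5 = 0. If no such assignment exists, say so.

t5 = t4 OR x3 must be 0, so both t4 = 0 and x3 = 0.
t4 = t1 AND t3 must be 0, so at least one of t1, t3 is 0.
Check with x1=0, x2=0, x3=0:
t1 = x2 OR x1 = 0 OR 0 = 0
t2 = t1 XOR x2 = 0 XOR 0 = 0
t3 = t1 OR t2 = 0 OR 0 = 0
t4 = t1 AND t3 = 0 AND 0 = 0
t5 = t4 OR x3 = 0 OR 0 = 0
So t5 = 0 as required.

x1=0, x2=0, x3=0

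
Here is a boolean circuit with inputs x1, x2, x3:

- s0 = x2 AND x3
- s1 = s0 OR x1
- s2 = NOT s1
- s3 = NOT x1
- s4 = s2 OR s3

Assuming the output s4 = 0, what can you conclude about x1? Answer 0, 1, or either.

s4 = s2 OR s3 must be 0, so both s2 = 0 and s3 = 0.
Every assignment with s4 = 0 has x1 = 1; there are 4 such assignment(s).
  x1=1, x2=0, x3=0
  x1=1, x2=0, x3=1
  x1=1, x2=1, x3=0
  x1=1, x2=1, x3=1

1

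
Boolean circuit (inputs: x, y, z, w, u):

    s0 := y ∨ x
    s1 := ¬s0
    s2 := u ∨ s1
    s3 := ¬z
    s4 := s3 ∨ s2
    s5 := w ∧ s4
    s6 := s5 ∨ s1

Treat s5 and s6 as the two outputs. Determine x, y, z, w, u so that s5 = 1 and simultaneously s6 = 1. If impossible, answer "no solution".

x=1, y=1, z=0, w=1, u=1

Check with x=1, y=1, z=0, w=1, u=1:
s0 = y ∨ x = 1 ∨ 1 = 1
s1 = ¬s0 = ¬1 = 0
s2 = u ∨ s1 = 1 ∨ 0 = 1
s3 = ¬z = ¬0 = 1
s4 = s3 ∨ s2 = 1 ∨ 1 = 1
s5 = w ∧ s4 = 1 ∧ 1 = 1
s6 = s5 ∨ s1 = 1 ∨ 0 = 1
So s5 = 1 and s6 = 1.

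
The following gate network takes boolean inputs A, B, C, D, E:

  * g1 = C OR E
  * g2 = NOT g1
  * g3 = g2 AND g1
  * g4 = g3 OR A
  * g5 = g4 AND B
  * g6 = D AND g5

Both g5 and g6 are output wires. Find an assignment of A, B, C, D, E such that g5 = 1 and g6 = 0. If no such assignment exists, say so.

Check with A=1, B=1, C=0, D=0, E=0:
g1 = C OR E = 0 OR 0 = 0
g2 = NOT g1 = NOT 0 = 1
g3 = g2 AND g1 = 1 AND 0 = 0
g4 = g3 OR A = 0 OR 1 = 1
g5 = g4 AND B = 1 AND 1 = 1
g6 = D AND g5 = 0 AND 1 = 0
So g5 = 1 and g6 = 0.

A=1, B=1, C=0, D=0, E=0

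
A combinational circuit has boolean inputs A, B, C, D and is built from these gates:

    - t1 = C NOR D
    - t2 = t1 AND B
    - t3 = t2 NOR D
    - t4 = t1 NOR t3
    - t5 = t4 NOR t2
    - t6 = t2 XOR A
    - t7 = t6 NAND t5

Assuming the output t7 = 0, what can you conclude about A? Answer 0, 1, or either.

t7 = t6 NAND t5 must be 0, so both t6 = 1 and t5 = 1.
Every assignment with t7 = 0 has A = 1; there are 3 such assignment(s).
  A=1, B=0, C=0, D=0
  A=1, B=0, C=1, D=0
  A=1, B=1, C=1, D=0

1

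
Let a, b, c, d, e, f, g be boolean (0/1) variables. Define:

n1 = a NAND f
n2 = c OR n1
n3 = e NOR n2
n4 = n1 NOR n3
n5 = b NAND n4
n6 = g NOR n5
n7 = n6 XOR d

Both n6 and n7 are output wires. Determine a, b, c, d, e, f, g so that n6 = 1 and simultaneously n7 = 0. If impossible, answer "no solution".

Check with a=1 b=1 c=1 d=1 e=1 f=1 g=0:
n1 = a NAND f = 1 NAND 1 = 0
n2 = c OR n1 = 1 OR 0 = 1
n3 = e NOR n2 = 1 NOR 1 = 0
n4 = n1 NOR n3 = 0 NOR 0 = 1
n5 = b NAND n4 = 1 NAND 1 = 0
n6 = g NOR n5 = 0 NOR 0 = 1
n7 = n6 XOR d = 1 XOR 1 = 0
So n6 = 1 and n7 = 0.

a=1 b=1 c=1 d=1 e=1 f=1 g=0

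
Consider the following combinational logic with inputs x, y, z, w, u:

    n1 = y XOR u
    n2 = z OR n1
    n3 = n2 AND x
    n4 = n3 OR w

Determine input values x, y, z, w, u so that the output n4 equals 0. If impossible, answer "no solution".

x=0 y=0 z=1 w=0 u=0

n4 = n3 OR w must be 0, so both n3 = 0 and w = 0.
n3 = n2 AND x must be 0, so at least one of n2, x is 0.
Check with x=0 y=0 z=1 w=0 u=0:
n1 = y XOR u = 0 XOR 0 = 0
n2 = z OR n1 = 1 OR 0 = 1
n3 = n2 AND x = 1 AND 0 = 0
n4 = n3 OR w = 0 OR 0 = 0
So n4 = 0 as required.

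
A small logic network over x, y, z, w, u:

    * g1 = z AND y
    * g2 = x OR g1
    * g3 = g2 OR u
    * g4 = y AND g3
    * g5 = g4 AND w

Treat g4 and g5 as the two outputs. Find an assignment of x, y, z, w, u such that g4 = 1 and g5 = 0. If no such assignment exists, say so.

Check with x=1 y=1 z=1 w=0 u=0:
g1 = z AND y = 1 AND 1 = 1
g2 = x OR g1 = 1 OR 1 = 1
g3 = g2 OR u = 1 OR 0 = 1
g4 = y AND g3 = 1 AND 1 = 1
g5 = g4 AND w = 1 AND 0 = 0
So g4 = 1 and g5 = 0.

x=1 y=1 z=1 w=0 u=0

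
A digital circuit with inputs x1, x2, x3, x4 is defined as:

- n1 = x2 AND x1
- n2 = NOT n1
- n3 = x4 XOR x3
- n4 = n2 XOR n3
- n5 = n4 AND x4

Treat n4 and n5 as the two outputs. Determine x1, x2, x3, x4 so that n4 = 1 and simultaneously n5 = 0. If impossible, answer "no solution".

x1=1 x2=0 x3=0 x4=0

Check with x1=1 x2=0 x3=0 x4=0:
n1 = x2 AND x1 = 0 AND 1 = 0
n2 = NOT n1 = NOT 0 = 1
n3 = x4 XOR x3 = 0 XOR 0 = 0
n4 = n2 XOR n3 = 1 XOR 0 = 1
n5 = n4 AND x4 = 1 AND 0 = 0
So n4 = 1 and n5 = 0.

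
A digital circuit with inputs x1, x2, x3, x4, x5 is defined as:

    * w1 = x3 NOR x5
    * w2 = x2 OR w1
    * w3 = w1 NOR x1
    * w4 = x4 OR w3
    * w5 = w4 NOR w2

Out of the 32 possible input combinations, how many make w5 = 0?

29

w5 = w4 NOR w2 must be 0, so at least one of w4, w2 is 1.
Enumerating the 32 input combinations, 29 give w5 = 0 and 3 give w5 = 1.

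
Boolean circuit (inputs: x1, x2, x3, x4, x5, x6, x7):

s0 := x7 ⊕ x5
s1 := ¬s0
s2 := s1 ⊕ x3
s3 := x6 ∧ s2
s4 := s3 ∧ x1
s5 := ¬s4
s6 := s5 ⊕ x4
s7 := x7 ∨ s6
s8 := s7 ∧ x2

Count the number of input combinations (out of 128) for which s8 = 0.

s8 = s7 ∧ x2 must be 0, so at least one of s7, x2 is 0.
Enumerating the 128 input combinations, 80 give s8 = 0 and 48 give s8 = 1.

80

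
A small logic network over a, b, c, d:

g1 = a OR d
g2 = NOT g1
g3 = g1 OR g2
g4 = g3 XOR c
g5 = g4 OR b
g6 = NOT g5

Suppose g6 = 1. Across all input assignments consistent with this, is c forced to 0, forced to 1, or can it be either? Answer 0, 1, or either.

1

g6 = NOT g5 must be 1, so g5 = 0.
Every assignment with g6 = 1 has c = 1; there are 4 such assignment(s).
  a=0, b=0, c=1, d=0
  a=0, b=0, c=1, d=1
  a=1, b=0, c=1, d=0
  a=1, b=0, c=1, d=1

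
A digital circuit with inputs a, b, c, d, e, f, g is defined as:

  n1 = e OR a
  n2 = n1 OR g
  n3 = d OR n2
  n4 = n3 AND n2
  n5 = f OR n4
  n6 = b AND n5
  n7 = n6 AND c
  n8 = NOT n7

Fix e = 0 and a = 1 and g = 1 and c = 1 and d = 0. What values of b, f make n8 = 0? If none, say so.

b=1 f=0

Check with e = 0 and a = 1 and g = 1 and c = 1 and d = 0 and b=1, f=0:
n1 = e OR a = 0 OR 1 = 1
n2 = n1 OR g = 1 OR 1 = 1
n3 = d OR n2 = 0 OR 1 = 1
n4 = n3 AND n2 = 1 AND 1 = 1
n5 = f OR n4 = 0 OR 1 = 1
n6 = b AND n5 = 1 AND 1 = 1
n7 = n6 AND c = 1 AND 1 = 1
n8 = NOT n7 = NOT 1 = 0
So n8 = 0.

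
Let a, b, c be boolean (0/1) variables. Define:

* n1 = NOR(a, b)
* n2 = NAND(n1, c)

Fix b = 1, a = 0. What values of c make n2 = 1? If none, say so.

Check with b = 1, a = 0 and c=0:
n1 = NOR(a, b) = NOR(0, 1) = 0
n2 = NAND(n1, c) = NAND(0, 0) = 1
So n2 = 1.

c=0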